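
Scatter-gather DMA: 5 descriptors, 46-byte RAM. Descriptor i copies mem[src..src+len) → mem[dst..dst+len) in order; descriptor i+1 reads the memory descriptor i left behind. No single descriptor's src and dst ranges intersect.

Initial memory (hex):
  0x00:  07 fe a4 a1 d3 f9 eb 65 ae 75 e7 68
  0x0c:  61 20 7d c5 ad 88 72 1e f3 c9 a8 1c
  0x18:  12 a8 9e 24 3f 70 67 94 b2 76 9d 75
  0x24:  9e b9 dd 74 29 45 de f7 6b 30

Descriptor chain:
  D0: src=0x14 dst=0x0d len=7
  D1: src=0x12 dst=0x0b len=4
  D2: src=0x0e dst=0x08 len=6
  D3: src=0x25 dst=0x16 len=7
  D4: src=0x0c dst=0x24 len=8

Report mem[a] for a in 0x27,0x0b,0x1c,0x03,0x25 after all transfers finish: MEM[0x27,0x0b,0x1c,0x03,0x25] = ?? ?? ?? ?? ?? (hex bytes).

D0: mem[0x0d..0x13] <- [f3 c9 a8 1c 12 a8 9e]
D1: mem[0x0b..0x0e] <- [a8 9e f3 c9]
D2: mem[0x08..0x0d] <- [c9 a8 1c 12 a8 9e]
D3: mem[0x16..0x1c] <- [b9 dd 74 29 45 de f7]
D4: mem[0x24..0x2b] <- [a8 9e c9 a8 1c 12 a8 9e]
query mem[0x27]=0xa8, mem[0x0b]=0x12, mem[0x1c]=0xf7, mem[0x03]=0xa1, mem[0x25]=0x9e

MEM[0x27,0x0b,0x1c,0x03,0x25] = a8 12 f7 a1 9e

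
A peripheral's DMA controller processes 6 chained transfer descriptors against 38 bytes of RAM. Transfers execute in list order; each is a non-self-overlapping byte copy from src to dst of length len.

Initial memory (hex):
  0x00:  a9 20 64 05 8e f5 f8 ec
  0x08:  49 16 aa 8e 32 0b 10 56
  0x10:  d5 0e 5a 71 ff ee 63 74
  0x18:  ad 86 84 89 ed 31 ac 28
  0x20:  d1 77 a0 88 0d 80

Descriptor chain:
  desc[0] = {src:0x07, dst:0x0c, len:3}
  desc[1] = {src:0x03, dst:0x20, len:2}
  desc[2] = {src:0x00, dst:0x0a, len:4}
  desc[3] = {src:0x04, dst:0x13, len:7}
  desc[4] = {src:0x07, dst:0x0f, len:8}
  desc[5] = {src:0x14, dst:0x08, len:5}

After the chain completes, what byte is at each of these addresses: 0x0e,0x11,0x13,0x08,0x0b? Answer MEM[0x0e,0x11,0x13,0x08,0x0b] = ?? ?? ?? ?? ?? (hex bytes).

MEM[0x0e,0x11,0x13,0x08,0x0b] = 16 16 20 64 49

D0: mem[0x0c..0x0e] <- [ec 49 16]
D1: mem[0x20..0x21] <- [05 8e]
D2: mem[0x0a..0x0d] <- [a9 20 64 05]
D3: mem[0x13..0x19] <- [8e f5 f8 ec 49 16 a9]
D4: mem[0x0f..0x16] <- [ec 49 16 a9 20 64 05 16]
D5: mem[0x08..0x0c] <- [64 05 16 49 16]
query mem[0x0e]=0x16, mem[0x11]=0x16, mem[0x13]=0x20, mem[0x08]=0x64, mem[0x0b]=0x49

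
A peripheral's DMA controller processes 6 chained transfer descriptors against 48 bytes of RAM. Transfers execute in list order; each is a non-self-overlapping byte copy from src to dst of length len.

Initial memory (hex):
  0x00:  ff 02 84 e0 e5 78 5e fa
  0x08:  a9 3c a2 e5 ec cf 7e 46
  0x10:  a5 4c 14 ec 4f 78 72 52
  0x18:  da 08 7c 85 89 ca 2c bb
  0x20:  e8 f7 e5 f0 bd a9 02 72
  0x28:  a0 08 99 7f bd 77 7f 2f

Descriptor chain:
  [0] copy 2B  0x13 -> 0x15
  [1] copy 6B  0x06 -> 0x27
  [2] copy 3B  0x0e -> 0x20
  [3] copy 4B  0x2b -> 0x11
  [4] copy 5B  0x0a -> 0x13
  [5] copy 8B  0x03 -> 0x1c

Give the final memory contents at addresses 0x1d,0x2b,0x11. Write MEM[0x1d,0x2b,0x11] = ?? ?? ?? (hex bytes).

D0: mem[0x15..0x16] <- [ec 4f]
D1: mem[0x27..0x2c] <- [5e fa a9 3c a2 e5]
D2: mem[0x20..0x22] <- [7e 46 a5]
D3: mem[0x11..0x14] <- [a2 e5 77 7f]
D4: mem[0x13..0x17] <- [a2 e5 ec cf 7e]
D5: mem[0x1c..0x23] <- [e0 e5 78 5e fa a9 3c a2]
query mem[0x1d]=0xe5, mem[0x2b]=0xa2, mem[0x11]=0xa2

MEM[0x1d,0x2b,0x11] = e5 a2 a2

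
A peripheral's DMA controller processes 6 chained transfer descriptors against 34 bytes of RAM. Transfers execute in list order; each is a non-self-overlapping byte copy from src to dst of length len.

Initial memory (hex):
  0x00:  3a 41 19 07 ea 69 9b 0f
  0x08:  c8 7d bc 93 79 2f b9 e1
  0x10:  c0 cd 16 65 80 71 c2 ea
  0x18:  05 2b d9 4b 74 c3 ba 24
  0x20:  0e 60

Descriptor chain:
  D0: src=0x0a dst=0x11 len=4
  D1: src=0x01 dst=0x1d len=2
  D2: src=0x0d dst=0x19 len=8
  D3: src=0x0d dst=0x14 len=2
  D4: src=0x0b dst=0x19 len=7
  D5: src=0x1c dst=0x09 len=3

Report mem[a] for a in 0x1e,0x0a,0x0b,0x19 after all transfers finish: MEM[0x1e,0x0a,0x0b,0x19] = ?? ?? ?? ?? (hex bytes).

  after D0: wrote 4B at 0x11 = bc93792f
  after D1: wrote 2B at 0x1d = 4119
  after D2: wrote 8B at 0x19 = 2fb9e1c0bc93792f
  after D3: wrote 2B at 0x14 = 2fb9
  after D4: wrote 7B at 0x19 = 93792fb9e1c0bc
  after D5: wrote 3B at 0x09 = b9e1c0
query mem[0x1e]=0xc0, mem[0x0a]=0xe1, mem[0x0b]=0xc0, mem[0x19]=0x93

MEM[0x1e,0x0a,0x0b,0x19] = c0 e1 c0 93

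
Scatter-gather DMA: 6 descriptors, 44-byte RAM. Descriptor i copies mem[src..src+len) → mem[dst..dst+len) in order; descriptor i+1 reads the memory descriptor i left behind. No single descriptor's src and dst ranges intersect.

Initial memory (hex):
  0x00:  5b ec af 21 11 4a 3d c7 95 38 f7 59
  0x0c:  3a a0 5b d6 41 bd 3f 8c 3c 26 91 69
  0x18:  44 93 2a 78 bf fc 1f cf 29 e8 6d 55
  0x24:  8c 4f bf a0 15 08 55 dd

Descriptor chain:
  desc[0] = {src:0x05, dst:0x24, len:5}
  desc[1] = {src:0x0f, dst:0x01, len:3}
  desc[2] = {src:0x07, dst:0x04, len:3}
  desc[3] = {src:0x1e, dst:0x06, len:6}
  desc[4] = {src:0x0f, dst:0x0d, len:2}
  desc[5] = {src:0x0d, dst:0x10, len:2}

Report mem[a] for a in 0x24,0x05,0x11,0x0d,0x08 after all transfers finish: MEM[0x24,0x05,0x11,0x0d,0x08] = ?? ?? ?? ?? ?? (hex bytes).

  after D0: wrote 5B at 0x24 = 4a3dc79538
  after D1: wrote 3B at 0x01 = d641bd
  after D2: wrote 3B at 0x04 = c79538
  after D3: wrote 6B at 0x06 = 1fcf29e86d55
  after D4: wrote 2B at 0x0d = d641
  after D5: wrote 2B at 0x10 = d641
query mem[0x24]=0x4a, mem[0x05]=0x95, mem[0x11]=0x41, mem[0x0d]=0xd6, mem[0x08]=0x29

MEM[0x24,0x05,0x11,0x0d,0x08] = 4a 95 41 d6 29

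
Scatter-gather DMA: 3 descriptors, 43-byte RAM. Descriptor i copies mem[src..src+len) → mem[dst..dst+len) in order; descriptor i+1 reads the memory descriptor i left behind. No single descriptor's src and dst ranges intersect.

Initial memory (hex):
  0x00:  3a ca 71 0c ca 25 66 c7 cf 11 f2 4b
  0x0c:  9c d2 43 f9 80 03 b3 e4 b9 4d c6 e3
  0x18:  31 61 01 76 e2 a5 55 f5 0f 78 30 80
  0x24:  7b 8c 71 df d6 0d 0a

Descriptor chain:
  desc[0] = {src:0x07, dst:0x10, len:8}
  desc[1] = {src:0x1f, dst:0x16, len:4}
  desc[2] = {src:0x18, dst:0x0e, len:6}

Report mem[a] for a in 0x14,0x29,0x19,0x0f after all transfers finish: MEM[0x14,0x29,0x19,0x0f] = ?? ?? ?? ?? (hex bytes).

[0] 0x07->0x10 len=8 : c7 cf 11 f2 4b 9c d2 43
[1] 0x1f->0x16 len=4 : f5 0f 78 30
[2] 0x18->0x0e len=6 : 78 30 01 76 e2 a5
query mem[0x14]=0x4b, mem[0x29]=0x0d, mem[0x19]=0x30, mem[0x0f]=0x30

MEM[0x14,0x29,0x19,0x0f] = 4b 0d 30 30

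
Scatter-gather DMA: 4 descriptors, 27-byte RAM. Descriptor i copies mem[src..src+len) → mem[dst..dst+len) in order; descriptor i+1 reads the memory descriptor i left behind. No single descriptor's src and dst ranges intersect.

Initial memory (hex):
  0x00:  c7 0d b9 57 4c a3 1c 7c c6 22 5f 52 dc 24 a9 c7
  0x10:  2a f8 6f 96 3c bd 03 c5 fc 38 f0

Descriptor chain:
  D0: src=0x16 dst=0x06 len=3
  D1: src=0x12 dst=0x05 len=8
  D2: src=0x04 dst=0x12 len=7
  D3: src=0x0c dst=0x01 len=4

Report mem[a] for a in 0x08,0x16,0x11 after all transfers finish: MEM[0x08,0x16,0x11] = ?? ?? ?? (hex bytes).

#0 dst[0x06+3] := {0x03,0xc5,0xfc}
#1 dst[0x05+8] := {0x6f,0x96,0x3c,0xbd,0x03,0xc5,0xfc,0x38}
#2 dst[0x12+7] := {0x4c,0x6f,0x96,0x3c,0xbd,0x03,0xc5}
#3 dst[0x01+4] := {0x38,0x24,0xa9,0xc7}
query mem[0x08]=0xbd, mem[0x16]=0xbd, mem[0x11]=0xf8

MEM[0x08,0x16,0x11] = bd bd f8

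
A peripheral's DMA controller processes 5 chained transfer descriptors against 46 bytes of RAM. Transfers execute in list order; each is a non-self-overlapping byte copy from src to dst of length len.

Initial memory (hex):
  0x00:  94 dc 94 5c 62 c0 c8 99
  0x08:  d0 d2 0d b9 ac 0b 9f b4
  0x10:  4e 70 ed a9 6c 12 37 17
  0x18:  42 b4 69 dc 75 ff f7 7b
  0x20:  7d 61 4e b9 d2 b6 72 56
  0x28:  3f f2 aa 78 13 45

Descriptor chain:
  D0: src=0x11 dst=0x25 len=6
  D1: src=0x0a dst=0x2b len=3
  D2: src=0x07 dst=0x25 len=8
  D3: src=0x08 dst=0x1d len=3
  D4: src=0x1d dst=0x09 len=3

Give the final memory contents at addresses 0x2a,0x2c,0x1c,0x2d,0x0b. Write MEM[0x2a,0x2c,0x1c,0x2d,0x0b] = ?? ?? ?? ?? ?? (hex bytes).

[0] 0x11->0x25 len=6 : 70 ed a9 6c 12 37
[1] 0x0a->0x2b len=3 : 0d b9 ac
[2] 0x07->0x25 len=8 : 99 d0 d2 0d b9 ac 0b 9f
[3] 0x08->0x1d len=3 : d0 d2 0d
[4] 0x1d->0x09 len=3 : d0 d2 0d
query mem[0x2a]=0xac, mem[0x2c]=0x9f, mem[0x1c]=0x75, mem[0x2d]=0xac, mem[0x0b]=0x0d

MEM[0x2a,0x2c,0x1c,0x2d,0x0b] = ac 9f 75 ac 0d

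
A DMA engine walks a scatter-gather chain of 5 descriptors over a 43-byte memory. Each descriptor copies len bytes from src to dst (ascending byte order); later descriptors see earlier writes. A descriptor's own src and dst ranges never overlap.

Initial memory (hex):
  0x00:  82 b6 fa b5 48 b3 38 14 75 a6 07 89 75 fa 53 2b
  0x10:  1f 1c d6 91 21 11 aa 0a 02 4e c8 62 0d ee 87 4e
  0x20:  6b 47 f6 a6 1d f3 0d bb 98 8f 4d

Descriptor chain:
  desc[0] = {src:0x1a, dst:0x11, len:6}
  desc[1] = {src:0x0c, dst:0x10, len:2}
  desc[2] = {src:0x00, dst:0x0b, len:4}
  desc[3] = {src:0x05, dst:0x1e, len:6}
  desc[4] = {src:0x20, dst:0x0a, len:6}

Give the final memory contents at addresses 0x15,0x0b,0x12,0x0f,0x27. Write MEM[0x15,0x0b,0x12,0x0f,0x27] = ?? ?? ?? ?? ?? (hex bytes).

D0: mem[0x11..0x16] <- [c8 62 0d ee 87 4e]
D1: mem[0x10..0x11] <- [75 fa]
D2: mem[0x0b..0x0e] <- [82 b6 fa b5]
D3: mem[0x1e..0x23] <- [b3 38 14 75 a6 07]
D4: mem[0x0a..0x0f] <- [14 75 a6 07 1d f3]
query mem[0x15]=0x87, mem[0x0b]=0x75, mem[0x12]=0x62, mem[0x0f]=0xf3, mem[0x27]=0xbb

MEM[0x15,0x0b,0x12,0x0f,0x27] = 87 75 62 f3 bb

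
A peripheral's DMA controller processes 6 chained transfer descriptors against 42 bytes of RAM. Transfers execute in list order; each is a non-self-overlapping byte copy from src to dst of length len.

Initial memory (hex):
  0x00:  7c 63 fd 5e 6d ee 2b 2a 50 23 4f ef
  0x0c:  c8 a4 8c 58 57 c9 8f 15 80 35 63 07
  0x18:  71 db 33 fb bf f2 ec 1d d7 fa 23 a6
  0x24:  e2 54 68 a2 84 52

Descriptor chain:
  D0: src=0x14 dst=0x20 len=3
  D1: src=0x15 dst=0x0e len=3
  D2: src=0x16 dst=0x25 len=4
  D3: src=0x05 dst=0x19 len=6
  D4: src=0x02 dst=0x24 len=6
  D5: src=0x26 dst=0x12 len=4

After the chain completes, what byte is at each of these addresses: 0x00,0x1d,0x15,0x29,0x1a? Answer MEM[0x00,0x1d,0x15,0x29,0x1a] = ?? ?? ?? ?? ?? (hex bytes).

MEM[0x00,0x1d,0x15,0x29,0x1a] = 7c 23 2a 2a 2b

  after D0: wrote 3B at 0x20 = 803563
  after D1: wrote 3B at 0x0e = 356307
  after D2: wrote 4B at 0x25 = 630771db
  after D3: wrote 6B at 0x19 = ee2b2a50234f
  after D4: wrote 6B at 0x24 = fd5e6dee2b2a
  after D5: wrote 4B at 0x12 = 6dee2b2a
query mem[0x00]=0x7c, mem[0x1d]=0x23, mem[0x15]=0x2a, mem[0x29]=0x2a, mem[0x1a]=0x2b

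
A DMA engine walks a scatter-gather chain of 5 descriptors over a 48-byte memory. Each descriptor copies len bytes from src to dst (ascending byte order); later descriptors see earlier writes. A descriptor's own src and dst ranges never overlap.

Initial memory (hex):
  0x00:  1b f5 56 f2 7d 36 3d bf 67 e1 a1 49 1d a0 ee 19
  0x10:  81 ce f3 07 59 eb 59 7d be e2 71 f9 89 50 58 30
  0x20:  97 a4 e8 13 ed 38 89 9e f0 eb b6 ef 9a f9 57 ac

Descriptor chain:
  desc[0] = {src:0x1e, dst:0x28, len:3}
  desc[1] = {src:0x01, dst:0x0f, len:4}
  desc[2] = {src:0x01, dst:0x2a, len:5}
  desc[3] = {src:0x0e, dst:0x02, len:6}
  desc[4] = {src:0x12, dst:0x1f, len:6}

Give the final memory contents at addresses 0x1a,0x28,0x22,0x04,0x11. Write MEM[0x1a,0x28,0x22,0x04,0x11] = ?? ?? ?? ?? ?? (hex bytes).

[0] 0x1e->0x28 len=3 : 58 30 97
[1] 0x01->0x0f len=4 : f5 56 f2 7d
[2] 0x01->0x2a len=5 : f5 56 f2 7d 36
[3] 0x0e->0x02 len=6 : ee f5 56 f2 7d 07
[4] 0x12->0x1f len=6 : 7d 07 59 eb 59 7d
query mem[0x1a]=0x71, mem[0x28]=0x58, mem[0x22]=0xeb, mem[0x04]=0x56, mem[0x11]=0xf2

MEM[0x1a,0x28,0x22,0x04,0x11] = 71 58 eb 56 f2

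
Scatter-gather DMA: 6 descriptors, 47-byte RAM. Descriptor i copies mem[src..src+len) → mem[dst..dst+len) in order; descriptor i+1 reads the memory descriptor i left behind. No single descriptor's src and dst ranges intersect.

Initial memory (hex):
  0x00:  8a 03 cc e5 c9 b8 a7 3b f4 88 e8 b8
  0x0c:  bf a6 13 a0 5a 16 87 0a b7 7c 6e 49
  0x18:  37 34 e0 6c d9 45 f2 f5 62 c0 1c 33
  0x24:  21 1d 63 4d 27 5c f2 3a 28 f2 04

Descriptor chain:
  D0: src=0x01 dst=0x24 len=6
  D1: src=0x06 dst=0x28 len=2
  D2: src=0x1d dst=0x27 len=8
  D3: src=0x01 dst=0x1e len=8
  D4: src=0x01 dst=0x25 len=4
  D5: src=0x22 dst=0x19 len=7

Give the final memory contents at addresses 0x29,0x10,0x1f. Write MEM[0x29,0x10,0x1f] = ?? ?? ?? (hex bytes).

MEM[0x29,0x10,0x1f] = f5 5a c9

  after D0: wrote 6B at 0x24 = 03cce5c9b8a7
  after D1: wrote 2B at 0x28 = a73b
  after D2: wrote 8B at 0x27 = 45f2f562c01c3303
  after D3: wrote 8B at 0x1e = 03cce5c9b8a73bf4
  after D4: wrote 4B at 0x25 = 03cce5c9
  after D5: wrote 7B at 0x19 = b8a73b03cce5c9
query mem[0x29]=0xf5, mem[0x10]=0x5a, mem[0x1f]=0xc9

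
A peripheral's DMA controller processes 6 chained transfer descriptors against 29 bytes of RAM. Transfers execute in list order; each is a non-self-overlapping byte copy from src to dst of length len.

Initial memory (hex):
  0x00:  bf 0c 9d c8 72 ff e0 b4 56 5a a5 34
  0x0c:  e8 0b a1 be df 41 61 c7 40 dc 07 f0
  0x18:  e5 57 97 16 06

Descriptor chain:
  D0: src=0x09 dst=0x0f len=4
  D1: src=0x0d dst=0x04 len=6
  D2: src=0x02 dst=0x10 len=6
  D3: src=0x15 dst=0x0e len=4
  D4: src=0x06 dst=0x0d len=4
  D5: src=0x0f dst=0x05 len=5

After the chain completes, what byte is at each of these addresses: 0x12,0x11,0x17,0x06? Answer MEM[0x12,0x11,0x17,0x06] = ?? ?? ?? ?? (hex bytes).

  after D0: wrote 4B at 0x0f = 5aa534e8
  after D1: wrote 6B at 0x04 = 0ba15aa534e8
  after D2: wrote 6B at 0x10 = 9dc80ba15aa5
  after D3: wrote 4B at 0x0e = a507f0e5
  after D4: wrote 4B at 0x0d = 5aa534e8
  after D5: wrote 5B at 0x05 = 34e8e50ba1
query mem[0x12]=0x0b, mem[0x11]=0xe5, mem[0x17]=0xf0, mem[0x06]=0xe8

MEM[0x12,0x11,0x17,0x06] = 0b e5 f0 e8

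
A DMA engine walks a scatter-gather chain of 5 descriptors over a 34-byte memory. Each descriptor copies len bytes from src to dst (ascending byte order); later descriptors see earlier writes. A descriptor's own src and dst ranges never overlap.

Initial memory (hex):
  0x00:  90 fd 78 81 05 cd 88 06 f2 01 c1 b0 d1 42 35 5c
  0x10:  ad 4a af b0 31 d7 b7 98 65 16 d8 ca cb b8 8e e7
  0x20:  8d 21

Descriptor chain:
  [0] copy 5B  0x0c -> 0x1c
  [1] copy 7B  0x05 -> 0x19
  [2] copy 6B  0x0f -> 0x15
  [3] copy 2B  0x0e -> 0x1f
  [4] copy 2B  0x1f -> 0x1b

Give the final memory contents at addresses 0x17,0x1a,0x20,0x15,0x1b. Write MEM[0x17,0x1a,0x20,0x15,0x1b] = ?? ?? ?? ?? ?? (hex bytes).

MEM[0x17,0x1a,0x20,0x15,0x1b] = 4a 31 5c 5c 35

  after D0: wrote 5B at 0x1c = d142355cad
  after D1: wrote 7B at 0x19 = cd8806f201c1b0
  after D2: wrote 6B at 0x15 = 5cad4aafb031
  after D3: wrote 2B at 0x1f = 355c
  after D4: wrote 2B at 0x1b = 355c
query mem[0x17]=0x4a, mem[0x1a]=0x31, mem[0x20]=0x5c, mem[0x15]=0x5c, mem[0x1b]=0x35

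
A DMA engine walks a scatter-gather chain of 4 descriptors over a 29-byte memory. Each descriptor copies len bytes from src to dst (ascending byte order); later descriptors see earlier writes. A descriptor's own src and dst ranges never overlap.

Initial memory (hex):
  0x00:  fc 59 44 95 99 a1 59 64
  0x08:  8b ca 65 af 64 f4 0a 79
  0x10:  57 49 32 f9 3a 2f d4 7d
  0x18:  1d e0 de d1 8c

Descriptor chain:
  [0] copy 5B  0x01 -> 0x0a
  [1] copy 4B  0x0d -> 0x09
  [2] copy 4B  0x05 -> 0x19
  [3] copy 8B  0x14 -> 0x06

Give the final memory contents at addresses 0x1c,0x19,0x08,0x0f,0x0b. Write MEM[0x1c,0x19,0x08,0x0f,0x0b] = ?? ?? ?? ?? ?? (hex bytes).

MEM[0x1c,0x19,0x08,0x0f,0x0b] = 8b a1 d4 79 a1

[0] 0x01->0x0a len=5 : 59 44 95 99 a1
[1] 0x0d->0x09 len=4 : 99 a1 79 57
[2] 0x05->0x19 len=4 : a1 59 64 8b
[3] 0x14->0x06 len=8 : 3a 2f d4 7d 1d a1 59 64
query mem[0x1c]=0x8b, mem[0x19]=0xa1, mem[0x08]=0xd4, mem[0x0f]=0x79, mem[0x0b]=0xa1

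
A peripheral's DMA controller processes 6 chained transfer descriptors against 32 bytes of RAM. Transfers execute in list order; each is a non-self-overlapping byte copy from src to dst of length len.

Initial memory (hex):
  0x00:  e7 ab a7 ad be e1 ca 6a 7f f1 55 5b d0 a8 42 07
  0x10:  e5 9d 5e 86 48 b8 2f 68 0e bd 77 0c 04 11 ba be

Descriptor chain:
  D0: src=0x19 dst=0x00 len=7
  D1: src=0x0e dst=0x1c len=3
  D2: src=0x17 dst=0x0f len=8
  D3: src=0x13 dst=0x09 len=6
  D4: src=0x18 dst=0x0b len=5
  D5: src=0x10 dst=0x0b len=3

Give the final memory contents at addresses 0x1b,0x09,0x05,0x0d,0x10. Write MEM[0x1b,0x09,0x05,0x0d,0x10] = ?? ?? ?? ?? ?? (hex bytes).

MEM[0x1b,0x09,0x05,0x0d,0x10] = 0c 0c ba 77 0e

#0 dst[0x00+7] := {0xbd,0x77,0x0c,0x04,0x11,0xba,0xbe}
#1 dst[0x1c+3] := {0x42,0x07,0xe5}
#2 dst[0x0f+8] := {0x68,0x0e,0xbd,0x77,0x0c,0x42,0x07,0xe5}
#3 dst[0x09+6] := {0x0c,0x42,0x07,0xe5,0x68,0x0e}
#4 dst[0x0b+5] := {0x0e,0xbd,0x77,0x0c,0x42}
#5 dst[0x0b+3] := {0x0e,0xbd,0x77}
query mem[0x1b]=0x0c, mem[0x09]=0x0c, mem[0x05]=0xba, mem[0x0d]=0x77, mem[0x10]=0x0e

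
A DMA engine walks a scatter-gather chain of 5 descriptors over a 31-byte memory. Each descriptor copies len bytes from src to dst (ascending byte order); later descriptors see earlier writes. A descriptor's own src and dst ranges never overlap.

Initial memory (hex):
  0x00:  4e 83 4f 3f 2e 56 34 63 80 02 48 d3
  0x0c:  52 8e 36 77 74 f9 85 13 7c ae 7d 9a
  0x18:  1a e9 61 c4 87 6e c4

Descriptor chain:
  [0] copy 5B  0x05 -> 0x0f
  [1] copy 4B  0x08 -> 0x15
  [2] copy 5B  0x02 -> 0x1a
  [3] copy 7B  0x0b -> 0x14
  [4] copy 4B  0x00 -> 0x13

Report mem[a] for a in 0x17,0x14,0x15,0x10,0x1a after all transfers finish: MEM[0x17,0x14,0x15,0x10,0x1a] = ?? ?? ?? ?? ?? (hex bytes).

MEM[0x17,0x14,0x15,0x10,0x1a] = 36 83 4f 34 63

  after D0: wrote 5B at 0x0f = 5634638002
  after D1: wrote 4B at 0x15 = 800248d3
  after D2: wrote 5B at 0x1a = 4f3f2e5634
  after D3: wrote 7B at 0x14 = d3528e36563463
  after D4: wrote 4B at 0x13 = 4e834f3f
query mem[0x17]=0x36, mem[0x14]=0x83, mem[0x15]=0x4f, mem[0x10]=0x34, mem[0x1a]=0x63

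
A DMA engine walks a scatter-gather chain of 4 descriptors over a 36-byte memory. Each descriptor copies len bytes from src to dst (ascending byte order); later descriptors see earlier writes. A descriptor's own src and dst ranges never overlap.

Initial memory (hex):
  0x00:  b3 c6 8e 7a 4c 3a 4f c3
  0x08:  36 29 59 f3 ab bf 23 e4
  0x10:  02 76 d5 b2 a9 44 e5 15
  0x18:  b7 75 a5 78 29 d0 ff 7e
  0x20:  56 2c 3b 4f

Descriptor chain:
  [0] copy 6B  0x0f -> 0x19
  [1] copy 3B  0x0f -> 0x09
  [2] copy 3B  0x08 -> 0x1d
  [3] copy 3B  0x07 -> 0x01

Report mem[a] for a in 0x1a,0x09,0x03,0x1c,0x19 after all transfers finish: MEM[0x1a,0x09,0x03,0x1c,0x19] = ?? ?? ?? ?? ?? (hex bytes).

  after D0: wrote 6B at 0x19 = e40276d5b2a9
  after D1: wrote 3B at 0x09 = e40276
  after D2: wrote 3B at 0x1d = 36e402
  after D3: wrote 3B at 0x01 = c336e4
query mem[0x1a]=0x02, mem[0x09]=0xe4, mem[0x03]=0xe4, mem[0x1c]=0xd5, mem[0x19]=0xe4

MEM[0x1a,0x09,0x03,0x1c,0x19] = 02 e4 e4 d5 e4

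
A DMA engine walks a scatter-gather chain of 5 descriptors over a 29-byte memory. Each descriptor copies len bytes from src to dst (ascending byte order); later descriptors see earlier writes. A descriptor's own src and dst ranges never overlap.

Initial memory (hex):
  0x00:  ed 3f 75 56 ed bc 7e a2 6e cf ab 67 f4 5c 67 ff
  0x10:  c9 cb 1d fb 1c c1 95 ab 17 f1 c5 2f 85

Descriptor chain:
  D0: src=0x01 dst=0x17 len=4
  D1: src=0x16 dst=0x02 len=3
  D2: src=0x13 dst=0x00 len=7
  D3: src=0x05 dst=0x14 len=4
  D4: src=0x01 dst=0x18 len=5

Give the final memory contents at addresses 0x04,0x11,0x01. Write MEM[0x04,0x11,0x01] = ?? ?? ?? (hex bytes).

D0: mem[0x17..0x1a] <- [3f 75 56 ed]
D1: mem[0x02..0x04] <- [95 3f 75]
D2: mem[0x00..0x06] <- [fb 1c c1 95 3f 75 56]
D3: mem[0x14..0x17] <- [75 56 a2 6e]
D4: mem[0x18..0x1c] <- [1c c1 95 3f 75]
query mem[0x04]=0x3f, mem[0x11]=0xcb, mem[0x01]=0x1c

MEM[0x04,0x11,0x01] = 3f cb 1c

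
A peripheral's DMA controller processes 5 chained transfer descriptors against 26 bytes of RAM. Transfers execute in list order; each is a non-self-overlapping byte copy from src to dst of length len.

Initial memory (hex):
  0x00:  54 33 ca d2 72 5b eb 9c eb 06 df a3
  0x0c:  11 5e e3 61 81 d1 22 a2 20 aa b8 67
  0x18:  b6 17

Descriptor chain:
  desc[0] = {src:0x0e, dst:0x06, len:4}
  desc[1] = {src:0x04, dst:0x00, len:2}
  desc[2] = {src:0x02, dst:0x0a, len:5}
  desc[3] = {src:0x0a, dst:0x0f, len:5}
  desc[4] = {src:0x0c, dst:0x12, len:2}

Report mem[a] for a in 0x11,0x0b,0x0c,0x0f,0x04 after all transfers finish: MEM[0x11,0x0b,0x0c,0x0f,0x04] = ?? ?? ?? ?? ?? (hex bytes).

  after D0: wrote 4B at 0x06 = e36181d1
  after D1: wrote 2B at 0x00 = 725b
  after D2: wrote 5B at 0x0a = cad2725be3
  after D3: wrote 5B at 0x0f = cad2725be3
  after D4: wrote 2B at 0x12 = 725b
query mem[0x11]=0x72, mem[0x0b]=0xd2, mem[0x0c]=0x72, mem[0x0f]=0xca, mem[0x04]=0x72

MEM[0x11,0x0b,0x0c,0x0f,0x04] = 72 d2 72 ca 72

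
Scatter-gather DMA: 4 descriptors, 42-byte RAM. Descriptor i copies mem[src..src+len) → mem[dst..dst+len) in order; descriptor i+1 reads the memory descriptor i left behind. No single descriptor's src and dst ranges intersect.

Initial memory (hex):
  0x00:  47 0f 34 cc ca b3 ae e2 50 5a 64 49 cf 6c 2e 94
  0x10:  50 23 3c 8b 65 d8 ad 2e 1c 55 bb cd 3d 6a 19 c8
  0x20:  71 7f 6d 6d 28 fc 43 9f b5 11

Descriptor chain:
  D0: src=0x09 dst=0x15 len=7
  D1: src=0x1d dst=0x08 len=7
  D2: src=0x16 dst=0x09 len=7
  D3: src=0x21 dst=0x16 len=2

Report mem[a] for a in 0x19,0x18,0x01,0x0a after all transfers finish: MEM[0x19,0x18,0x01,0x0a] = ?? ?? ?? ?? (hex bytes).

[0] 0x09->0x15 len=7 : 5a 64 49 cf 6c 2e 94
[1] 0x1d->0x08 len=7 : 6a 19 c8 71 7f 6d 6d
[2] 0x16->0x09 len=7 : 64 49 cf 6c 2e 94 3d
[3] 0x21->0x16 len=2 : 7f 6d
query mem[0x19]=0x6c, mem[0x18]=0xcf, mem[0x01]=0x0f, mem[0x0a]=0x49

MEM[0x19,0x18,0x01,0x0a] = 6c cf 0f 49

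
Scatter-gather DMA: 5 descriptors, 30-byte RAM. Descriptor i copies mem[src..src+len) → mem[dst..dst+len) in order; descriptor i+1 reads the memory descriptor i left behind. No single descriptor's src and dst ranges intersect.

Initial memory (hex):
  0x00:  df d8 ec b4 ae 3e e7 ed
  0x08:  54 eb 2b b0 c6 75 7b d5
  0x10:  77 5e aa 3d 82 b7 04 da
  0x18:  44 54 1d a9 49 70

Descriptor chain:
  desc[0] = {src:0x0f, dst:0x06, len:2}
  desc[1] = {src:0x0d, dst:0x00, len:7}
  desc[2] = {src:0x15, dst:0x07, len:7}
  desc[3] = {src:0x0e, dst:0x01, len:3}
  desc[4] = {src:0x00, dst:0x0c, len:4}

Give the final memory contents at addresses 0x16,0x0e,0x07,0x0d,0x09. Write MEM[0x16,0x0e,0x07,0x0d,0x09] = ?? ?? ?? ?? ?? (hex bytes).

MEM[0x16,0x0e,0x07,0x0d,0x09] = 04 d5 b7 7b da

D0: mem[0x06..0x07] <- [d5 77]
D1: mem[0x00..0x06] <- [75 7b d5 77 5e aa 3d]
D2: mem[0x07..0x0d] <- [b7 04 da 44 54 1d a9]
D3: mem[0x01..0x03] <- [7b d5 77]
D4: mem[0x0c..0x0f] <- [75 7b d5 77]
query mem[0x16]=0x04, mem[0x0e]=0xd5, mem[0x07]=0xb7, mem[0x0d]=0x7b, mem[0x09]=0xda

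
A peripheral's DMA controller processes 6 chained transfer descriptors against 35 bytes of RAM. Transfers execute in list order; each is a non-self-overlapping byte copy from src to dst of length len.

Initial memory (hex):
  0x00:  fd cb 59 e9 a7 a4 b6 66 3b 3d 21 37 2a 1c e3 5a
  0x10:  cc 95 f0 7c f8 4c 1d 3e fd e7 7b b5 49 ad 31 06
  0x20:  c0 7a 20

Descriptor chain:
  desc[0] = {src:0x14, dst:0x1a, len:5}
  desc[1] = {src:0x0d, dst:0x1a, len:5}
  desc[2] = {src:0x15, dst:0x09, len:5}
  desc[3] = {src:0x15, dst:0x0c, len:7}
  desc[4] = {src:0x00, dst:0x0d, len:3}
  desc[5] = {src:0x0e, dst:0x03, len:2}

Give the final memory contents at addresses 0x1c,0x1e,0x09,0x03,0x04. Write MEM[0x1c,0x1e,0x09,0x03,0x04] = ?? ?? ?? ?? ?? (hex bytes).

MEM[0x1c,0x1e,0x09,0x03,0x04] = 5a 95 4c cb 59

#0 dst[0x1a+5] := {0xf8,0x4c,0x1d,0x3e,0xfd}
#1 dst[0x1a+5] := {0x1c,0xe3,0x5a,0xcc,0x95}
#2 dst[0x09+5] := {0x4c,0x1d,0x3e,0xfd,0xe7}
#3 dst[0x0c+7] := {0x4c,0x1d,0x3e,0xfd,0xe7,0x1c,0xe3}
#4 dst[0x0d+3] := {0xfd,0xcb,0x59}
#5 dst[0x03+2] := {0xcb,0x59}
query mem[0x1c]=0x5a, mem[0x1e]=0x95, mem[0x09]=0x4c, mem[0x03]=0xcb, mem[0x04]=0x59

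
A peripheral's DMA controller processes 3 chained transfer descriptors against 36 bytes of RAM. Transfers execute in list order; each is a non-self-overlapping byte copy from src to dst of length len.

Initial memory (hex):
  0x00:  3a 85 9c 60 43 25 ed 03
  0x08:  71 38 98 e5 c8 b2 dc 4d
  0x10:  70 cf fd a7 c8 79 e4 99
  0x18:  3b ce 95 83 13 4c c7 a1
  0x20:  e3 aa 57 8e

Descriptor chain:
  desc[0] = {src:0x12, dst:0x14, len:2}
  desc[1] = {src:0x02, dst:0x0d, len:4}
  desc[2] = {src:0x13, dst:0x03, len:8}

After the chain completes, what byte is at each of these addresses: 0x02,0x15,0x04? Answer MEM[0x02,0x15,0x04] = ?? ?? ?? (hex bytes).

D0: mem[0x14..0x15] <- [fd a7]
D1: mem[0x0d..0x10] <- [9c 60 43 25]
D2: mem[0x03..0x0a] <- [a7 fd a7 e4 99 3b ce 95]
query mem[0x02]=0x9c, mem[0x15]=0xa7, mem[0x04]=0xfd

MEM[0x02,0x15,0x04] = 9c a7 fd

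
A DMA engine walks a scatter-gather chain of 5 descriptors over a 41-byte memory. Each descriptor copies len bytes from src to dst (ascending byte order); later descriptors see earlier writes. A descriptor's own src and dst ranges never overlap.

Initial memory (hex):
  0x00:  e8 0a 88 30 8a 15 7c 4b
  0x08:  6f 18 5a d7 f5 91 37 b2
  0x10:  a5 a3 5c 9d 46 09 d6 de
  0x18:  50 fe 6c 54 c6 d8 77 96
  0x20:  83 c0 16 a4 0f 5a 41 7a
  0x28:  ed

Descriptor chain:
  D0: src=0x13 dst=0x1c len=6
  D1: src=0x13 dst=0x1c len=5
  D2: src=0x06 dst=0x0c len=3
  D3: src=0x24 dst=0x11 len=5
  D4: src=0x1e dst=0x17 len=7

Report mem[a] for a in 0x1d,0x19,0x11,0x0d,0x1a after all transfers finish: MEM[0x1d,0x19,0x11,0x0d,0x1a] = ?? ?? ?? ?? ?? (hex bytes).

D0: mem[0x1c..0x21] <- [9d 46 09 d6 de 50]
D1: mem[0x1c..0x20] <- [9d 46 09 d6 de]
D2: mem[0x0c..0x0e] <- [7c 4b 6f]
D3: mem[0x11..0x15] <- [0f 5a 41 7a ed]
D4: mem[0x17..0x1d] <- [09 d6 de 50 16 a4 0f]
query mem[0x1d]=0x0f, mem[0x19]=0xde, mem[0x11]=0x0f, mem[0x0d]=0x4b, mem[0x1a]=0x50

MEM[0x1d,0x19,0x11,0x0d,0x1a] = 0f de 0f 4b 50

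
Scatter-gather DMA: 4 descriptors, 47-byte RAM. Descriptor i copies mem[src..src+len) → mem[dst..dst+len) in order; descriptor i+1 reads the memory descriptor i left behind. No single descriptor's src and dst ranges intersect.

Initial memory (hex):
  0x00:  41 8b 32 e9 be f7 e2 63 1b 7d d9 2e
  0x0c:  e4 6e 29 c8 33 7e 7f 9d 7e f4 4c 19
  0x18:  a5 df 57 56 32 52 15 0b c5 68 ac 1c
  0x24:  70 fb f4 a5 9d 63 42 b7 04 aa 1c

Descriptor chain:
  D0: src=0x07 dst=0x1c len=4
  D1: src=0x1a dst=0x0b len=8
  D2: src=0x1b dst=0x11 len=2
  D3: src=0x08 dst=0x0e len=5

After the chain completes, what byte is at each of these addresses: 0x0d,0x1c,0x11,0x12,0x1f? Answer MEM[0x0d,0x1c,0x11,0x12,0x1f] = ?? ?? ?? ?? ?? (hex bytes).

MEM[0x0d,0x1c,0x11,0x12,0x1f] = 63 63 57 56 d9

  after D0: wrote 4B at 0x1c = 631b7dd9
  after D1: wrote 8B at 0x0b = 5756631b7dd9c568
  after D2: wrote 2B at 0x11 = 5663
  after D3: wrote 5B at 0x0e = 1b7dd95756
query mem[0x0d]=0x63, mem[0x1c]=0x63, mem[0x11]=0x57, mem[0x12]=0x56, mem[0x1f]=0xd9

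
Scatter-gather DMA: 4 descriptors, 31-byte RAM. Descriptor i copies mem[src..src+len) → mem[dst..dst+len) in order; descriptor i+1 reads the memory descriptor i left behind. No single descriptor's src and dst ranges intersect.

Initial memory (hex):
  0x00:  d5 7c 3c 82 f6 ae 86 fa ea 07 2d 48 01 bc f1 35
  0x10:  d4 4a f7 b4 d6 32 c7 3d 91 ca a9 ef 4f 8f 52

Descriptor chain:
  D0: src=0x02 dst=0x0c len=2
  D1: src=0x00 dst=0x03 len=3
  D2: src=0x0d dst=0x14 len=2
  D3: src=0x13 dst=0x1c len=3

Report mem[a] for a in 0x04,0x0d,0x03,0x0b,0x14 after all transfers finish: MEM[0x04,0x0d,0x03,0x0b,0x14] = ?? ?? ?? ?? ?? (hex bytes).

D0: mem[0x0c..0x0d] <- [3c 82]
D1: mem[0x03..0x05] <- [d5 7c 3c]
D2: mem[0x14..0x15] <- [82 f1]
D3: mem[0x1c..0x1e] <- [b4 82 f1]
query mem[0x04]=0x7c, mem[0x0d]=0x82, mem[0x03]=0xd5, mem[0x0b]=0x48, mem[0x14]=0x82

MEM[0x04,0x0d,0x03,0x0b,0x14] = 7c 82 d5 48 82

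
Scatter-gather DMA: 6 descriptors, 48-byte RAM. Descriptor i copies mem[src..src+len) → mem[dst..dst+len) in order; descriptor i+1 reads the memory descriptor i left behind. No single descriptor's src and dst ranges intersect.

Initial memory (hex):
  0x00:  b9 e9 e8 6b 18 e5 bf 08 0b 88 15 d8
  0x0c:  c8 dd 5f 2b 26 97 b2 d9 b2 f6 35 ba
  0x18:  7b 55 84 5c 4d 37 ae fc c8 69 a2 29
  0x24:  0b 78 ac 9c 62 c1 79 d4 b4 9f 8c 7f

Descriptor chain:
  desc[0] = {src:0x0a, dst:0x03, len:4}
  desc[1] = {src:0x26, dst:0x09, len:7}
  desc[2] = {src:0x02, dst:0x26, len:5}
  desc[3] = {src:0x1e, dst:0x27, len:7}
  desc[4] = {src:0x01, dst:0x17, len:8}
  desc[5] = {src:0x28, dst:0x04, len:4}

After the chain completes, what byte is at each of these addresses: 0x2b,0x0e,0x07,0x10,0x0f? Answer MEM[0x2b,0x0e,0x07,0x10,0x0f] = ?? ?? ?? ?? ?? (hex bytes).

  after D0: wrote 4B at 0x03 = 15d8c8dd
  after D1: wrote 7B at 0x09 = ac9c62c179d4b4
  after D2: wrote 5B at 0x26 = e815d8c8dd
  after D3: wrote 7B at 0x27 = aefcc869a2290b
  after D4: wrote 8B at 0x17 = e9e815d8c8dd080b
  after D5: wrote 4B at 0x04 = fcc869a2
query mem[0x2b]=0xa2, mem[0x0e]=0xd4, mem[0x07]=0xa2, mem[0x10]=0x26, mem[0x0f]=0xb4

MEM[0x2b,0x0e,0x07,0x10,0x0f] = a2 d4 a2 26 b4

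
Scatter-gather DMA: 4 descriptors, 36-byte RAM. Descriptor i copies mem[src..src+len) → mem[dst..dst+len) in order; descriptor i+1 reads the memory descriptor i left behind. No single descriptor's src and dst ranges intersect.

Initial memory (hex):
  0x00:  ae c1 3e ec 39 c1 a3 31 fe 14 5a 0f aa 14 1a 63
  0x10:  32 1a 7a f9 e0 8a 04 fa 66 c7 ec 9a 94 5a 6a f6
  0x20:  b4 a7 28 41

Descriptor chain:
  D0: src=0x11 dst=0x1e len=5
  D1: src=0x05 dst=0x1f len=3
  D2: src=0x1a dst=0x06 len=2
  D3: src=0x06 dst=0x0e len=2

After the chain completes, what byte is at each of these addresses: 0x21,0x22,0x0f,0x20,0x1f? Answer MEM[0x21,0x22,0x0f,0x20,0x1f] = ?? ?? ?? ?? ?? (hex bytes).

MEM[0x21,0x22,0x0f,0x20,0x1f] = 31 8a 9a a3 c1

#0 dst[0x1e+5] := {0x1a,0x7a,0xf9,0xe0,0x8a}
#1 dst[0x1f+3] := {0xc1,0xa3,0x31}
#2 dst[0x06+2] := {0xec,0x9a}
#3 dst[0x0e+2] := {0xec,0x9a}
query mem[0x21]=0x31, mem[0x22]=0x8a, mem[0x0f]=0x9a, mem[0x20]=0xa3, mem[0x1f]=0xc1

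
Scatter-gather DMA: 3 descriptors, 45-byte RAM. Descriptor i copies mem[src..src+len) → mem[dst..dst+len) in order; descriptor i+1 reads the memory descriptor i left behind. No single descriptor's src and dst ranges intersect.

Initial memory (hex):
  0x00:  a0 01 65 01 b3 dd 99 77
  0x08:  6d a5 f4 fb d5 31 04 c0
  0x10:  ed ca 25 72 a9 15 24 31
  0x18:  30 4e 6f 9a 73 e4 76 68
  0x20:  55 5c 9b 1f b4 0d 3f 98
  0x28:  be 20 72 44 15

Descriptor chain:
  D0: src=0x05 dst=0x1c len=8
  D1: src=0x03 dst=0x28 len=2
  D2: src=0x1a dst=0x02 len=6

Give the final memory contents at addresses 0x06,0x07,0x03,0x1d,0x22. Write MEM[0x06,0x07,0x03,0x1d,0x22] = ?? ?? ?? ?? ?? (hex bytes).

MEM[0x06,0x07,0x03,0x1d,0x22] = 77 6d 9a 99 fb

#0 dst[0x1c+8] := {0xdd,0x99,0x77,0x6d,0xa5,0xf4,0xfb,0xd5}
#1 dst[0x28+2] := {0x01,0xb3}
#2 dst[0x02+6] := {0x6f,0x9a,0xdd,0x99,0x77,0x6d}
query mem[0x06]=0x77, mem[0x07]=0x6d, mem[0x03]=0x9a, mem[0x1d]=0x99, mem[0x22]=0xfb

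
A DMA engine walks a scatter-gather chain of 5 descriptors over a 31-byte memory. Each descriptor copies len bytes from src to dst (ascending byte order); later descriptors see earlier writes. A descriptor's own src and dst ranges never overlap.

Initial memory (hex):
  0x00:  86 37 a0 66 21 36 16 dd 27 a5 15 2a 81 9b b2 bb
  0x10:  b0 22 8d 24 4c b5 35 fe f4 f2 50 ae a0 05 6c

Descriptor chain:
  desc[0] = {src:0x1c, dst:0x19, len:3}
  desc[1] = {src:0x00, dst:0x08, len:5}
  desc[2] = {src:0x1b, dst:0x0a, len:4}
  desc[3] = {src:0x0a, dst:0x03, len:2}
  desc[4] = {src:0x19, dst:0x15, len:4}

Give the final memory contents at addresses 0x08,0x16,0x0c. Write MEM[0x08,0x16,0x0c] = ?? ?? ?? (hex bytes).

MEM[0x08,0x16,0x0c] = 86 05 05

#0 dst[0x19+3] := {0xa0,0x05,0x6c}
#1 dst[0x08+5] := {0x86,0x37,0xa0,0x66,0x21}
#2 dst[0x0a+4] := {0x6c,0xa0,0x05,0x6c}
#3 dst[0x03+2] := {0x6c,0xa0}
#4 dst[0x15+4] := {0xa0,0x05,0x6c,0xa0}
query mem[0x08]=0x86, mem[0x16]=0x05, mem[0x0c]=0x05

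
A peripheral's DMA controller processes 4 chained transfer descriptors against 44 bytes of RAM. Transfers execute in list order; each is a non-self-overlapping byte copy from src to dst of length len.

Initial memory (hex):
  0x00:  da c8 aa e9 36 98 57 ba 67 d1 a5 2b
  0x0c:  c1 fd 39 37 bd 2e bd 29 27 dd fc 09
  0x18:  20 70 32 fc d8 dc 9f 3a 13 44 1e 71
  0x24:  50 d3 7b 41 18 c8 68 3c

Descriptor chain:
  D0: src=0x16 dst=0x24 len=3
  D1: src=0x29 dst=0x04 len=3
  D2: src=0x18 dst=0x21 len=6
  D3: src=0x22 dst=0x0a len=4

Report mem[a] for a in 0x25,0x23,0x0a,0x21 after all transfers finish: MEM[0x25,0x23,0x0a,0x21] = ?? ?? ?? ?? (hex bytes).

[0] 0x16->0x24 len=3 : fc 09 20
[1] 0x29->0x04 len=3 : c8 68 3c
[2] 0x18->0x21 len=6 : 20 70 32 fc d8 dc
[3] 0x22->0x0a len=4 : 70 32 fc d8
query mem[0x25]=0xd8, mem[0x23]=0x32, mem[0x0a]=0x70, mem[0x21]=0x20

MEM[0x25,0x23,0x0a,0x21] = d8 32 70 20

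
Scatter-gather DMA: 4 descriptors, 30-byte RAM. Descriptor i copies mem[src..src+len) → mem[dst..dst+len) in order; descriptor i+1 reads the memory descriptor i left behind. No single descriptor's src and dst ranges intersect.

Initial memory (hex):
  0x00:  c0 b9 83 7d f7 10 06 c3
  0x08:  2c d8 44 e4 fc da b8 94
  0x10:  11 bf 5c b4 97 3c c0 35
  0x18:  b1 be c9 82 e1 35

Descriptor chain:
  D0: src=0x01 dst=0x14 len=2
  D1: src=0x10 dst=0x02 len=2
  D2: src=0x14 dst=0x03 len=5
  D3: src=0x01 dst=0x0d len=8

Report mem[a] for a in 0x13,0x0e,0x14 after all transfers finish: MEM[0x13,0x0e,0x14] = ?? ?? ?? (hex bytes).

MEM[0x13,0x0e,0x14] = b1 11 2c

D0: mem[0x14..0x15] <- [b9 83]
D1: mem[0x02..0x03] <- [11 bf]
D2: mem[0x03..0x07] <- [b9 83 c0 35 b1]
D3: mem[0x0d..0x14] <- [b9 11 b9 83 c0 35 b1 2c]
query mem[0x13]=0xb1, mem[0x0e]=0x11, mem[0x14]=0x2c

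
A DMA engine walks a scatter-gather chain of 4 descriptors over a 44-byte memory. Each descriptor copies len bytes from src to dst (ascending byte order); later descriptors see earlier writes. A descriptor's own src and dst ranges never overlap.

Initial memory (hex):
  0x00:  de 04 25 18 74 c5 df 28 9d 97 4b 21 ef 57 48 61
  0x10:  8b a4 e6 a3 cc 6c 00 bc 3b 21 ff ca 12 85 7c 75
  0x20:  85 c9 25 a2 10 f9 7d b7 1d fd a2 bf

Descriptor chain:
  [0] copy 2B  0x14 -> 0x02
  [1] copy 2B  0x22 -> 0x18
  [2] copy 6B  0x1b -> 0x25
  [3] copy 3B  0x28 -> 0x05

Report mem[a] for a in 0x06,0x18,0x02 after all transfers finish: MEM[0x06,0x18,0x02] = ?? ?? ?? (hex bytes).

MEM[0x06,0x18,0x02] = 75 25 cc

[0] 0x14->0x02 len=2 : cc 6c
[1] 0x22->0x18 len=2 : 25 a2
[2] 0x1b->0x25 len=6 : ca 12 85 7c 75 85
[3] 0x28->0x05 len=3 : 7c 75 85
query mem[0x06]=0x75, mem[0x18]=0x25, mem[0x02]=0xcc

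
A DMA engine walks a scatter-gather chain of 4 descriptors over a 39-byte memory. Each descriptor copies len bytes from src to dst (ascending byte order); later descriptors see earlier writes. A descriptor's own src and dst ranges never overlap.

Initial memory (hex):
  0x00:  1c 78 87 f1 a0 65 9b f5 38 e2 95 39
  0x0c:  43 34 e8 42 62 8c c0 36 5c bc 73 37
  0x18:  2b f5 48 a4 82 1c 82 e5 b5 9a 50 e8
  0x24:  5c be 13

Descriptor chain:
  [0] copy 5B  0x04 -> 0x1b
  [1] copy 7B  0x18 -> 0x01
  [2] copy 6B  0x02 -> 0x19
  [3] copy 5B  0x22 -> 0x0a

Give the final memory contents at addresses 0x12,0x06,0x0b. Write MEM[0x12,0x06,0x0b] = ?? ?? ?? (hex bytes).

D0: mem[0x1b..0x1f] <- [a0 65 9b f5 38]
D1: mem[0x01..0x07] <- [2b f5 48 a0 65 9b f5]
D2: mem[0x19..0x1e] <- [f5 48 a0 65 9b f5]
D3: mem[0x0a..0x0e] <- [50 e8 5c be 13]
query mem[0x12]=0xc0, mem[0x06]=0x9b, mem[0x0b]=0xe8

MEM[0x12,0x06,0x0b] = c0 9b e8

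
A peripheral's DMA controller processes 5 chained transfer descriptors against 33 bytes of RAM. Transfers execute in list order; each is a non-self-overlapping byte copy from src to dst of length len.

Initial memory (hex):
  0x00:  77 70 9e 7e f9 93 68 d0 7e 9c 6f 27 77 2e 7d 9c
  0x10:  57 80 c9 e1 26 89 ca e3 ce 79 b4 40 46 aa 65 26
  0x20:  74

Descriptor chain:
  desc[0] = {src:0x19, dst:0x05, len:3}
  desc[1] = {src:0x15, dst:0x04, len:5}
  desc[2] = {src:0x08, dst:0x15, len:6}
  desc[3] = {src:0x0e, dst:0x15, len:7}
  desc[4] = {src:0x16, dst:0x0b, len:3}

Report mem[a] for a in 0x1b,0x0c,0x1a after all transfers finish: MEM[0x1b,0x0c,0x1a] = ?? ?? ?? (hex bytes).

MEM[0x1b,0x0c,0x1a] = 26 57 e1

[0] 0x19->0x05 len=3 : 79 b4 40
[1] 0x15->0x04 len=5 : 89 ca e3 ce 79
[2] 0x08->0x15 len=6 : 79 9c 6f 27 77 2e
[3] 0x0e->0x15 len=7 : 7d 9c 57 80 c9 e1 26
[4] 0x16->0x0b len=3 : 9c 57 80
query mem[0x1b]=0x26, mem[0x0c]=0x57, mem[0x1a]=0xe1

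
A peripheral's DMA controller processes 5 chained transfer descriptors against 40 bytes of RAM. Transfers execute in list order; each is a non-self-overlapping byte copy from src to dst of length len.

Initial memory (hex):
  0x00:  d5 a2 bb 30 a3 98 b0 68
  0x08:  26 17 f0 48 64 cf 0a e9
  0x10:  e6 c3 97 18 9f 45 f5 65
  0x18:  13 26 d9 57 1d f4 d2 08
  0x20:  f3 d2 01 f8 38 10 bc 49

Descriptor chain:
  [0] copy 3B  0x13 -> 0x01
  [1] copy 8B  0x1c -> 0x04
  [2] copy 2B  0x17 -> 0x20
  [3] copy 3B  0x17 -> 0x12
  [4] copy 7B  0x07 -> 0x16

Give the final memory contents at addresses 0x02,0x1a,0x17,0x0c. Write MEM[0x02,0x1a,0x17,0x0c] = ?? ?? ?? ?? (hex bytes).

[0] 0x13->0x01 len=3 : 18 9f 45
[1] 0x1c->0x04 len=8 : 1d f4 d2 08 f3 d2 01 f8
[2] 0x17->0x20 len=2 : 65 13
[3] 0x17->0x12 len=3 : 65 13 26
[4] 0x07->0x16 len=7 : 08 f3 d2 01 f8 64 cf
query mem[0x02]=0x9f, mem[0x1a]=0xf8, mem[0x17]=0xf3, mem[0x0c]=0x64

MEM[0x02,0x1a,0x17,0x0c] = 9f f8 f3 64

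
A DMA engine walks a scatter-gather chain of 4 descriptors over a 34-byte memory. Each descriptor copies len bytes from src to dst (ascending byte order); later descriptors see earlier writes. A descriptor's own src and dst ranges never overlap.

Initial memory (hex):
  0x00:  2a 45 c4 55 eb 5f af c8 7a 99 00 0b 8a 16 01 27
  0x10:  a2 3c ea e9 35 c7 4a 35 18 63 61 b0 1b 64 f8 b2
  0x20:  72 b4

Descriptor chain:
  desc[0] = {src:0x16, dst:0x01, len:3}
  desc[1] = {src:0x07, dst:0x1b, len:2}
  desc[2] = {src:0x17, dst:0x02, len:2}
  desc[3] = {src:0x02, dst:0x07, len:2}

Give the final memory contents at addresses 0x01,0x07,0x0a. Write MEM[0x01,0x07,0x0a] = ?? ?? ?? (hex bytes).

MEM[0x01,0x07,0x0a] = 4a 35 00

D0: mem[0x01..0x03] <- [4a 35 18]
D1: mem[0x1b..0x1c] <- [c8 7a]
D2: mem[0x02..0x03] <- [35 18]
D3: mem[0x07..0x08] <- [35 18]
query mem[0x01]=0x4a, mem[0x07]=0x35, mem[0x0a]=0x00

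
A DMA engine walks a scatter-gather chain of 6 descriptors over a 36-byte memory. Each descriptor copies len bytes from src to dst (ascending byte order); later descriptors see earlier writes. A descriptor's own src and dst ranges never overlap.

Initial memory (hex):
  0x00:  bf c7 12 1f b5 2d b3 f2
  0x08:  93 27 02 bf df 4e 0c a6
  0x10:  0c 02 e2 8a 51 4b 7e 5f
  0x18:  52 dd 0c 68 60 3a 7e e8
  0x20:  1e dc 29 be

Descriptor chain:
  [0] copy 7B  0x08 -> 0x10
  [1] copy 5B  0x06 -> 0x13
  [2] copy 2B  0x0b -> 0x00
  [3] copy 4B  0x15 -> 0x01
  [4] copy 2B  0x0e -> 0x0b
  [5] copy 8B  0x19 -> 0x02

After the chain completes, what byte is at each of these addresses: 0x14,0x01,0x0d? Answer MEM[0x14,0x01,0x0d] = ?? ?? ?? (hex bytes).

[0] 0x08->0x10 len=7 : 93 27 02 bf df 4e 0c
[1] 0x06->0x13 len=5 : b3 f2 93 27 02
[2] 0x0b->0x00 len=2 : bf df
[3] 0x15->0x01 len=4 : 93 27 02 52
[4] 0x0e->0x0b len=2 : 0c a6
[5] 0x19->0x02 len=8 : dd 0c 68 60 3a 7e e8 1e
query mem[0x14]=0xf2, mem[0x01]=0x93, mem[0x0d]=0x4e

MEM[0x14,0x01,0x0d] = f2 93 4e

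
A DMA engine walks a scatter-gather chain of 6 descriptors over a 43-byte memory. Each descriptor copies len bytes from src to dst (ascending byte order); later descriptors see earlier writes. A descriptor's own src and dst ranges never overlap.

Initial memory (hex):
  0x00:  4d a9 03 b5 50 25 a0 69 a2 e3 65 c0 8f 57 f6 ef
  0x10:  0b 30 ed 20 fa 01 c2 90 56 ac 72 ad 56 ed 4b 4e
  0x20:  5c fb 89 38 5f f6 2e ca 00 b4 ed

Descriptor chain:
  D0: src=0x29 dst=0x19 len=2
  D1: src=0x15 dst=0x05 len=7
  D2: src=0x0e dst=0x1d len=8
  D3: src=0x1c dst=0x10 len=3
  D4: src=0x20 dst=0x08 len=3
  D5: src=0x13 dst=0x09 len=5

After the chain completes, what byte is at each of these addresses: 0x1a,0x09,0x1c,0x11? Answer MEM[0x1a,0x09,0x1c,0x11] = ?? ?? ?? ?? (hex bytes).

MEM[0x1a,0x09,0x1c,0x11] = ed 20 56 f6

[0] 0x29->0x19 len=2 : b4 ed
[1] 0x15->0x05 len=7 : 01 c2 90 56 b4 ed ad
[2] 0x0e->0x1d len=8 : f6 ef 0b 30 ed 20 fa 01
[3] 0x1c->0x10 len=3 : 56 f6 ef
[4] 0x20->0x08 len=3 : 30 ed 20
[5] 0x13->0x09 len=5 : 20 fa 01 c2 90
query mem[0x1a]=0xed, mem[0x09]=0x20, mem[0x1c]=0x56, mem[0x11]=0xf6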